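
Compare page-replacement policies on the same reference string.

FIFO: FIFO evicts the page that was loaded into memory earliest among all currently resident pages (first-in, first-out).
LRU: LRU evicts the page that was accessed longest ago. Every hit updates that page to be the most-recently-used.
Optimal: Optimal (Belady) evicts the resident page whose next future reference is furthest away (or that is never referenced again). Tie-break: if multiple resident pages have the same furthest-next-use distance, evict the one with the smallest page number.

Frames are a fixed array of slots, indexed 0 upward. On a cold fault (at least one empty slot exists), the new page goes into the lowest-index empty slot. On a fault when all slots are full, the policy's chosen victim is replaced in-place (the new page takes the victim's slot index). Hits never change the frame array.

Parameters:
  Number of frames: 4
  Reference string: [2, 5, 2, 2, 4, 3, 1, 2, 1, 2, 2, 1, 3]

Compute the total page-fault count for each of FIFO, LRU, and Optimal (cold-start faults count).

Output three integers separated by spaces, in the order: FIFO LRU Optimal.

--- FIFO ---
  step 0: ref 2 -> FAULT, frames=[2,-,-,-] (faults so far: 1)
  step 1: ref 5 -> FAULT, frames=[2,5,-,-] (faults so far: 2)
  step 2: ref 2 -> HIT, frames=[2,5,-,-] (faults so far: 2)
  step 3: ref 2 -> HIT, frames=[2,5,-,-] (faults so far: 2)
  step 4: ref 4 -> FAULT, frames=[2,5,4,-] (faults so far: 3)
  step 5: ref 3 -> FAULT, frames=[2,5,4,3] (faults so far: 4)
  step 6: ref 1 -> FAULT, evict 2, frames=[1,5,4,3] (faults so far: 5)
  step 7: ref 2 -> FAULT, evict 5, frames=[1,2,4,3] (faults so far: 6)
  step 8: ref 1 -> HIT, frames=[1,2,4,3] (faults so far: 6)
  step 9: ref 2 -> HIT, frames=[1,2,4,3] (faults so far: 6)
  step 10: ref 2 -> HIT, frames=[1,2,4,3] (faults so far: 6)
  step 11: ref 1 -> HIT, frames=[1,2,4,3] (faults so far: 6)
  step 12: ref 3 -> HIT, frames=[1,2,4,3] (faults so far: 6)
  FIFO total faults: 6
--- LRU ---
  step 0: ref 2 -> FAULT, frames=[2,-,-,-] (faults so far: 1)
  step 1: ref 5 -> FAULT, frames=[2,5,-,-] (faults so far: 2)
  step 2: ref 2 -> HIT, frames=[2,5,-,-] (faults so far: 2)
  step 3: ref 2 -> HIT, frames=[2,5,-,-] (faults so far: 2)
  step 4: ref 4 -> FAULT, frames=[2,5,4,-] (faults so far: 3)
  step 5: ref 3 -> FAULT, frames=[2,5,4,3] (faults so far: 4)
  step 6: ref 1 -> FAULT, evict 5, frames=[2,1,4,3] (faults so far: 5)
  step 7: ref 2 -> HIT, frames=[2,1,4,3] (faults so far: 5)
  step 8: ref 1 -> HIT, frames=[2,1,4,3] (faults so far: 5)
  step 9: ref 2 -> HIT, frames=[2,1,4,3] (faults so far: 5)
  step 10: ref 2 -> HIT, frames=[2,1,4,3] (faults so far: 5)
  step 11: ref 1 -> HIT, frames=[2,1,4,3] (faults so far: 5)
  step 12: ref 3 -> HIT, frames=[2,1,4,3] (faults so far: 5)
  LRU total faults: 5
--- Optimal ---
  step 0: ref 2 -> FAULT, frames=[2,-,-,-] (faults so far: 1)
  step 1: ref 5 -> FAULT, frames=[2,5,-,-] (faults so far: 2)
  step 2: ref 2 -> HIT, frames=[2,5,-,-] (faults so far: 2)
  step 3: ref 2 -> HIT, frames=[2,5,-,-] (faults so far: 2)
  step 4: ref 4 -> FAULT, frames=[2,5,4,-] (faults so far: 3)
  step 5: ref 3 -> FAULT, frames=[2,5,4,3] (faults so far: 4)
  step 6: ref 1 -> FAULT, evict 4, frames=[2,5,1,3] (faults so far: 5)
  step 7: ref 2 -> HIT, frames=[2,5,1,3] (faults so far: 5)
  step 8: ref 1 -> HIT, frames=[2,5,1,3] (faults so far: 5)
  step 9: ref 2 -> HIT, frames=[2,5,1,3] (faults so far: 5)
  step 10: ref 2 -> HIT, frames=[2,5,1,3] (faults so far: 5)
  step 11: ref 1 -> HIT, frames=[2,5,1,3] (faults so far: 5)
  step 12: ref 3 -> HIT, frames=[2,5,1,3] (faults so far: 5)
  Optimal total faults: 5

Answer: 6 5 5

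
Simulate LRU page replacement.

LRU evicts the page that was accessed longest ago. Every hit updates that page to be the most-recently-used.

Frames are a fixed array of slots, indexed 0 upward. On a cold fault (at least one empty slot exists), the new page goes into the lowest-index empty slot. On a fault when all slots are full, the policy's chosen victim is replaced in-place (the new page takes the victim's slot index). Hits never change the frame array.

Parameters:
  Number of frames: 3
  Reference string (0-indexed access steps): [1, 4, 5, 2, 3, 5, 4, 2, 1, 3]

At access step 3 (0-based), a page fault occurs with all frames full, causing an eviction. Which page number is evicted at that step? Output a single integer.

Step 0: ref 1 -> FAULT, frames=[1,-,-]
Step 1: ref 4 -> FAULT, frames=[1,4,-]
Step 2: ref 5 -> FAULT, frames=[1,4,5]
Step 3: ref 2 -> FAULT, evict 1, frames=[2,4,5]
At step 3: evicted page 1

Answer: 1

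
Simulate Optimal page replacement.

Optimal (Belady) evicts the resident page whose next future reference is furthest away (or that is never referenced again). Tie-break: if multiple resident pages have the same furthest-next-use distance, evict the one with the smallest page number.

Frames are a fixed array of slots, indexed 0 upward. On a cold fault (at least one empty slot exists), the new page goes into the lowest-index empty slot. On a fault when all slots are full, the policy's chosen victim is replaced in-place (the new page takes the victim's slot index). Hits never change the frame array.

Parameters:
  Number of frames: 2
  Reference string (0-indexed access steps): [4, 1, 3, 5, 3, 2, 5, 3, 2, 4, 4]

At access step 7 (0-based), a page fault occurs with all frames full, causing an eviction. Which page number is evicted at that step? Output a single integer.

Step 0: ref 4 -> FAULT, frames=[4,-]
Step 1: ref 1 -> FAULT, frames=[4,1]
Step 2: ref 3 -> FAULT, evict 1, frames=[4,3]
Step 3: ref 5 -> FAULT, evict 4, frames=[5,3]
Step 4: ref 3 -> HIT, frames=[5,3]
Step 5: ref 2 -> FAULT, evict 3, frames=[5,2]
Step 6: ref 5 -> HIT, frames=[5,2]
Step 7: ref 3 -> FAULT, evict 5, frames=[3,2]
At step 7: evicted page 5

Answer: 5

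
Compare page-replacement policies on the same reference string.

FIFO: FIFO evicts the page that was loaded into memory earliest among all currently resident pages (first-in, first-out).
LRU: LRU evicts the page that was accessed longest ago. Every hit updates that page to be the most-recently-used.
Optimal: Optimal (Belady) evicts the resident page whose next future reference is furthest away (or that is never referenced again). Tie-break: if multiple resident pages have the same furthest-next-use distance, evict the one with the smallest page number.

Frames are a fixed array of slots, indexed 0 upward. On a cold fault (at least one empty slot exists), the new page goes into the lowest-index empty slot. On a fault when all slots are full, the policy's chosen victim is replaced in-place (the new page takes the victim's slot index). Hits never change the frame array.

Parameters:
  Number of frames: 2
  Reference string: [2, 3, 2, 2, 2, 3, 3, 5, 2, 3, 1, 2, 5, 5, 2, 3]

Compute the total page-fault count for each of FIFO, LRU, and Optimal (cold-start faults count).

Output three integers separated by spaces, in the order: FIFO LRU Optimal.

--- FIFO ---
  step 0: ref 2 -> FAULT, frames=[2,-] (faults so far: 1)
  step 1: ref 3 -> FAULT, frames=[2,3] (faults so far: 2)
  step 2: ref 2 -> HIT, frames=[2,3] (faults so far: 2)
  step 3: ref 2 -> HIT, frames=[2,3] (faults so far: 2)
  step 4: ref 2 -> HIT, frames=[2,3] (faults so far: 2)
  step 5: ref 3 -> HIT, frames=[2,3] (faults so far: 2)
  step 6: ref 3 -> HIT, frames=[2,3] (faults so far: 2)
  step 7: ref 5 -> FAULT, evict 2, frames=[5,3] (faults so far: 3)
  step 8: ref 2 -> FAULT, evict 3, frames=[5,2] (faults so far: 4)
  step 9: ref 3 -> FAULT, evict 5, frames=[3,2] (faults so far: 5)
  step 10: ref 1 -> FAULT, evict 2, frames=[3,1] (faults so far: 6)
  step 11: ref 2 -> FAULT, evict 3, frames=[2,1] (faults so far: 7)
  step 12: ref 5 -> FAULT, evict 1, frames=[2,5] (faults so far: 8)
  step 13: ref 5 -> HIT, frames=[2,5] (faults so far: 8)
  step 14: ref 2 -> HIT, frames=[2,5] (faults so far: 8)
  step 15: ref 3 -> FAULT, evict 2, frames=[3,5] (faults so far: 9)
  FIFO total faults: 9
--- LRU ---
  step 0: ref 2 -> FAULT, frames=[2,-] (faults so far: 1)
  step 1: ref 3 -> FAULT, frames=[2,3] (faults so far: 2)
  step 2: ref 2 -> HIT, frames=[2,3] (faults so far: 2)
  step 3: ref 2 -> HIT, frames=[2,3] (faults so far: 2)
  step 4: ref 2 -> HIT, frames=[2,3] (faults so far: 2)
  step 5: ref 3 -> HIT, frames=[2,3] (faults so far: 2)
  step 6: ref 3 -> HIT, frames=[2,3] (faults so far: 2)
  step 7: ref 5 -> FAULT, evict 2, frames=[5,3] (faults so far: 3)
  step 8: ref 2 -> FAULT, evict 3, frames=[5,2] (faults so far: 4)
  step 9: ref 3 -> FAULT, evict 5, frames=[3,2] (faults so far: 5)
  step 10: ref 1 -> FAULT, evict 2, frames=[3,1] (faults so far: 6)
  step 11: ref 2 -> FAULT, evict 3, frames=[2,1] (faults so far: 7)
  step 12: ref 5 -> FAULT, evict 1, frames=[2,5] (faults so far: 8)
  step 13: ref 5 -> HIT, frames=[2,5] (faults so far: 8)
  step 14: ref 2 -> HIT, frames=[2,5] (faults so far: 8)
  step 15: ref 3 -> FAULT, evict 5, frames=[2,3] (faults so far: 9)
  LRU total faults: 9
--- Optimal ---
  step 0: ref 2 -> FAULT, frames=[2,-] (faults so far: 1)
  step 1: ref 3 -> FAULT, frames=[2,3] (faults so far: 2)
  step 2: ref 2 -> HIT, frames=[2,3] (faults so far: 2)
  step 3: ref 2 -> HIT, frames=[2,3] (faults so far: 2)
  step 4: ref 2 -> HIT, frames=[2,3] (faults so far: 2)
  step 5: ref 3 -> HIT, frames=[2,3] (faults so far: 2)
  step 6: ref 3 -> HIT, frames=[2,3] (faults so far: 2)
  step 7: ref 5 -> FAULT, evict 3, frames=[2,5] (faults so far: 3)
  step 8: ref 2 -> HIT, frames=[2,5] (faults so far: 3)
  step 9: ref 3 -> FAULT, evict 5, frames=[2,3] (faults so far: 4)
  step 10: ref 1 -> FAULT, evict 3, frames=[2,1] (faults so far: 5)
  step 11: ref 2 -> HIT, frames=[2,1] (faults so far: 5)
  step 12: ref 5 -> FAULT, evict 1, frames=[2,5] (faults so far: 6)
  step 13: ref 5 -> HIT, frames=[2,5] (faults so far: 6)
  step 14: ref 2 -> HIT, frames=[2,5] (faults so far: 6)
  step 15: ref 3 -> FAULT, evict 2, frames=[3,5] (faults so far: 7)
  Optimal total faults: 7

Answer: 9 9 7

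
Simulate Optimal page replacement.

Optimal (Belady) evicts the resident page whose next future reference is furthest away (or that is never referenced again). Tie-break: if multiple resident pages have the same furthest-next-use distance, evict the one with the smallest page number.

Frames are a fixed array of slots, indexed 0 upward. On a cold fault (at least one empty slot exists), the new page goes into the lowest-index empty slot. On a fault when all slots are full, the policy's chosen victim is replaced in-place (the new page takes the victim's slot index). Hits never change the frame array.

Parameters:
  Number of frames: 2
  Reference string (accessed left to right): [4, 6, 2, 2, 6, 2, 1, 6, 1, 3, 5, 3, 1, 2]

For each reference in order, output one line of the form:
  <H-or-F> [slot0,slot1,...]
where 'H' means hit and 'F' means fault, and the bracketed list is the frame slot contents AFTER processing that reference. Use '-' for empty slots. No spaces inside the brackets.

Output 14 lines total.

F [4,-]
F [4,6]
F [2,6]
H [2,6]
H [2,6]
H [2,6]
F [1,6]
H [1,6]
H [1,6]
F [1,3]
F [5,3]
H [5,3]
F [5,1]
F [5,2]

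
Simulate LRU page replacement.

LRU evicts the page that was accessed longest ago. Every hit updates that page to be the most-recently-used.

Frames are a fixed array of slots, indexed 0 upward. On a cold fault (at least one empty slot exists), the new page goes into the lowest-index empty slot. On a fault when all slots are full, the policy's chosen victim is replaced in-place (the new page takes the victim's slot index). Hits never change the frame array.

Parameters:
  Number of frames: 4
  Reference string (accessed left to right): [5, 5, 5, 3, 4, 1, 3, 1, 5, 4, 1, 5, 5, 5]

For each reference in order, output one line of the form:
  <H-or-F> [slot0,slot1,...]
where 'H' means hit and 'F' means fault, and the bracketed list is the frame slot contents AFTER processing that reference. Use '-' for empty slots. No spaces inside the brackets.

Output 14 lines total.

F [5,-,-,-]
H [5,-,-,-]
H [5,-,-,-]
F [5,3,-,-]
F [5,3,4,-]
F [5,3,4,1]
H [5,3,4,1]
H [5,3,4,1]
H [5,3,4,1]
H [5,3,4,1]
H [5,3,4,1]
H [5,3,4,1]
H [5,3,4,1]
H [5,3,4,1]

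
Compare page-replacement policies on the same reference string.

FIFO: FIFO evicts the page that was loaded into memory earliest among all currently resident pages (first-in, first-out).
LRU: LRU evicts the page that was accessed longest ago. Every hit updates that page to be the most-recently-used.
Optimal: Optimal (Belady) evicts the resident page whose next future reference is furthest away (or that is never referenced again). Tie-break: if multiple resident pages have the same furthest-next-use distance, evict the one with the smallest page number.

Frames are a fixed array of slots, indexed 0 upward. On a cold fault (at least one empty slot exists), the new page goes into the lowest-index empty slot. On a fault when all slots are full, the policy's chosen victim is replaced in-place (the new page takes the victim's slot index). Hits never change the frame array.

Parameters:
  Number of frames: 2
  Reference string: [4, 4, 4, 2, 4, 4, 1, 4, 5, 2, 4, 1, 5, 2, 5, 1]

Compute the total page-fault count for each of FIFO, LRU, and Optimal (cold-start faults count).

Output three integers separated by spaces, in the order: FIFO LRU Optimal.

--- FIFO ---
  step 0: ref 4 -> FAULT, frames=[4,-] (faults so far: 1)
  step 1: ref 4 -> HIT, frames=[4,-] (faults so far: 1)
  step 2: ref 4 -> HIT, frames=[4,-] (faults so far: 1)
  step 3: ref 2 -> FAULT, frames=[4,2] (faults so far: 2)
  step 4: ref 4 -> HIT, frames=[4,2] (faults so far: 2)
  step 5: ref 4 -> HIT, frames=[4,2] (faults so far: 2)
  step 6: ref 1 -> FAULT, evict 4, frames=[1,2] (faults so far: 3)
  step 7: ref 4 -> FAULT, evict 2, frames=[1,4] (faults so far: 4)
  step 8: ref 5 -> FAULT, evict 1, frames=[5,4] (faults so far: 5)
  step 9: ref 2 -> FAULT, evict 4, frames=[5,2] (faults so far: 6)
  step 10: ref 4 -> FAULT, evict 5, frames=[4,2] (faults so far: 7)
  step 11: ref 1 -> FAULT, evict 2, frames=[4,1] (faults so far: 8)
  step 12: ref 5 -> FAULT, evict 4, frames=[5,1] (faults so far: 9)
  step 13: ref 2 -> FAULT, evict 1, frames=[5,2] (faults so far: 10)
  step 14: ref 5 -> HIT, frames=[5,2] (faults so far: 10)
  step 15: ref 1 -> FAULT, evict 5, frames=[1,2] (faults so far: 11)
  FIFO total faults: 11
--- LRU ---
  step 0: ref 4 -> FAULT, frames=[4,-] (faults so far: 1)
  step 1: ref 4 -> HIT, frames=[4,-] (faults so far: 1)
  step 2: ref 4 -> HIT, frames=[4,-] (faults so far: 1)
  step 3: ref 2 -> FAULT, frames=[4,2] (faults so far: 2)
  step 4: ref 4 -> HIT, frames=[4,2] (faults so far: 2)
  step 5: ref 4 -> HIT, frames=[4,2] (faults so far: 2)
  step 6: ref 1 -> FAULT, evict 2, frames=[4,1] (faults so far: 3)
  step 7: ref 4 -> HIT, frames=[4,1] (faults so far: 3)
  step 8: ref 5 -> FAULT, evict 1, frames=[4,5] (faults so far: 4)
  step 9: ref 2 -> FAULT, evict 4, frames=[2,5] (faults so far: 5)
  step 10: ref 4 -> FAULT, evict 5, frames=[2,4] (faults so far: 6)
  step 11: ref 1 -> FAULT, evict 2, frames=[1,4] (faults so far: 7)
  step 12: ref 5 -> FAULT, evict 4, frames=[1,5] (faults so far: 8)
  step 13: ref 2 -> FAULT, evict 1, frames=[2,5] (faults so far: 9)
  step 14: ref 5 -> HIT, frames=[2,5] (faults so far: 9)
  step 15: ref 1 -> FAULT, evict 2, frames=[1,5] (faults so far: 10)
  LRU total faults: 10
--- Optimal ---
  step 0: ref 4 -> FAULT, frames=[4,-] (faults so far: 1)
  step 1: ref 4 -> HIT, frames=[4,-] (faults so far: 1)
  step 2: ref 4 -> HIT, frames=[4,-] (faults so far: 1)
  step 3: ref 2 -> FAULT, frames=[4,2] (faults so far: 2)
  step 4: ref 4 -> HIT, frames=[4,2] (faults so far: 2)
  step 5: ref 4 -> HIT, frames=[4,2] (faults so far: 2)
  step 6: ref 1 -> FAULT, evict 2, frames=[4,1] (faults so far: 3)
  step 7: ref 4 -> HIT, frames=[4,1] (faults so far: 3)
  step 8: ref 5 -> FAULT, evict 1, frames=[4,5] (faults so far: 4)
  step 9: ref 2 -> FAULT, evict 5, frames=[4,2] (faults so far: 5)
  step 10: ref 4 -> HIT, frames=[4,2] (faults so far: 5)
  step 11: ref 1 -> FAULT, evict 4, frames=[1,2] (faults so far: 6)
  step 12: ref 5 -> FAULT, evict 1, frames=[5,2] (faults so far: 7)
  step 13: ref 2 -> HIT, frames=[5,2] (faults so far: 7)
  step 14: ref 5 -> HIT, frames=[5,2] (faults so far: 7)
  step 15: ref 1 -> FAULT, evict 2, frames=[5,1] (faults so far: 8)
  Optimal total faults: 8

Answer: 11 10 8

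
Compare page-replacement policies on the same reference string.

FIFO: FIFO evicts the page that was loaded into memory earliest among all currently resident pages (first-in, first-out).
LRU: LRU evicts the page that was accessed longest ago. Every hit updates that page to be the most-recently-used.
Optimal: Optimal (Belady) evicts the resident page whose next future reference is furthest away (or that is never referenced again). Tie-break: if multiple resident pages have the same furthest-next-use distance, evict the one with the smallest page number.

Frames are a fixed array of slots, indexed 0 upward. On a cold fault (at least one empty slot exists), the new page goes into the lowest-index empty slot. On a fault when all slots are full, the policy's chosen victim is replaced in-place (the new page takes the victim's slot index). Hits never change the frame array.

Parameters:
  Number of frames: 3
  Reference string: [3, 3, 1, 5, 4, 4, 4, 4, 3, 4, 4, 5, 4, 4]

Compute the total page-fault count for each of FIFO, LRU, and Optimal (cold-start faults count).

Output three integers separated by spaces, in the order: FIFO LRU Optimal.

--- FIFO ---
  step 0: ref 3 -> FAULT, frames=[3,-,-] (faults so far: 1)
  step 1: ref 3 -> HIT, frames=[3,-,-] (faults so far: 1)
  step 2: ref 1 -> FAULT, frames=[3,1,-] (faults so far: 2)
  step 3: ref 5 -> FAULT, frames=[3,1,5] (faults so far: 3)
  step 4: ref 4 -> FAULT, evict 3, frames=[4,1,5] (faults so far: 4)
  step 5: ref 4 -> HIT, frames=[4,1,5] (faults so far: 4)
  step 6: ref 4 -> HIT, frames=[4,1,5] (faults so far: 4)
  step 7: ref 4 -> HIT, frames=[4,1,5] (faults so far: 4)
  step 8: ref 3 -> FAULT, evict 1, frames=[4,3,5] (faults so far: 5)
  step 9: ref 4 -> HIT, frames=[4,3,5] (faults so far: 5)
  step 10: ref 4 -> HIT, frames=[4,3,5] (faults so far: 5)
  step 11: ref 5 -> HIT, frames=[4,3,5] (faults so far: 5)
  step 12: ref 4 -> HIT, frames=[4,3,5] (faults so far: 5)
  step 13: ref 4 -> HIT, frames=[4,3,5] (faults so far: 5)
  FIFO total faults: 5
--- LRU ---
  step 0: ref 3 -> FAULT, frames=[3,-,-] (faults so far: 1)
  step 1: ref 3 -> HIT, frames=[3,-,-] (faults so far: 1)
  step 2: ref 1 -> FAULT, frames=[3,1,-] (faults so far: 2)
  step 3: ref 5 -> FAULT, frames=[3,1,5] (faults so far: 3)
  step 4: ref 4 -> FAULT, evict 3, frames=[4,1,5] (faults so far: 4)
  step 5: ref 4 -> HIT, frames=[4,1,5] (faults so far: 4)
  step 6: ref 4 -> HIT, frames=[4,1,5] (faults so far: 4)
  step 7: ref 4 -> HIT, frames=[4,1,5] (faults so far: 4)
  step 8: ref 3 -> FAULT, evict 1, frames=[4,3,5] (faults so far: 5)
  step 9: ref 4 -> HIT, frames=[4,3,5] (faults so far: 5)
  step 10: ref 4 -> HIT, frames=[4,3,5] (faults so far: 5)
  step 11: ref 5 -> HIT, frames=[4,3,5] (faults so far: 5)
  step 12: ref 4 -> HIT, frames=[4,3,5] (faults so far: 5)
  step 13: ref 4 -> HIT, frames=[4,3,5] (faults so far: 5)
  LRU total faults: 5
--- Optimal ---
  step 0: ref 3 -> FAULT, frames=[3,-,-] (faults so far: 1)
  step 1: ref 3 -> HIT, frames=[3,-,-] (faults so far: 1)
  step 2: ref 1 -> FAULT, frames=[3,1,-] (faults so far: 2)
  step 3: ref 5 -> FAULT, frames=[3,1,5] (faults so far: 3)
  step 4: ref 4 -> FAULT, evict 1, frames=[3,4,5] (faults so far: 4)
  step 5: ref 4 -> HIT, frames=[3,4,5] (faults so far: 4)
  step 6: ref 4 -> HIT, frames=[3,4,5] (faults so far: 4)
  step 7: ref 4 -> HIT, frames=[3,4,5] (faults so far: 4)
  step 8: ref 3 -> HIT, frames=[3,4,5] (faults so far: 4)
  step 9: ref 4 -> HIT, frames=[3,4,5] (faults so far: 4)
  step 10: ref 4 -> HIT, frames=[3,4,5] (faults so far: 4)
  step 11: ref 5 -> HIT, frames=[3,4,5] (faults so far: 4)
  step 12: ref 4 -> HIT, frames=[3,4,5] (faults so far: 4)
  step 13: ref 4 -> HIT, frames=[3,4,5] (faults so far: 4)
  Optimal total faults: 4

Answer: 5 5 4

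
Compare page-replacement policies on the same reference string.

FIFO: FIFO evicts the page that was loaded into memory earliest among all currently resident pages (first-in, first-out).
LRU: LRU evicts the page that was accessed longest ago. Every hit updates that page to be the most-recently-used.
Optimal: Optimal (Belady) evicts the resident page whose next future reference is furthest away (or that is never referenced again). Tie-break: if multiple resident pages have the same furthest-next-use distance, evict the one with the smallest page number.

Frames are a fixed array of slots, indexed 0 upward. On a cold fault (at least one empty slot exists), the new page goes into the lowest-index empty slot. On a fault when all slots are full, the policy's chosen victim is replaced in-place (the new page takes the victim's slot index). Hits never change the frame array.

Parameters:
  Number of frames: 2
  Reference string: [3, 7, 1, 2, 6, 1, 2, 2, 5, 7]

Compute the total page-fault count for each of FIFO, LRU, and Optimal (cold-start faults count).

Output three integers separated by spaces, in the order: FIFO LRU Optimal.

Answer: 9 9 8

Derivation:
--- FIFO ---
  step 0: ref 3 -> FAULT, frames=[3,-] (faults so far: 1)
  step 1: ref 7 -> FAULT, frames=[3,7] (faults so far: 2)
  step 2: ref 1 -> FAULT, evict 3, frames=[1,7] (faults so far: 3)
  step 3: ref 2 -> FAULT, evict 7, frames=[1,2] (faults so far: 4)
  step 4: ref 6 -> FAULT, evict 1, frames=[6,2] (faults so far: 5)
  step 5: ref 1 -> FAULT, evict 2, frames=[6,1] (faults so far: 6)
  step 6: ref 2 -> FAULT, evict 6, frames=[2,1] (faults so far: 7)
  step 7: ref 2 -> HIT, frames=[2,1] (faults so far: 7)
  step 8: ref 5 -> FAULT, evict 1, frames=[2,5] (faults so far: 8)
  step 9: ref 7 -> FAULT, evict 2, frames=[7,5] (faults so far: 9)
  FIFO total faults: 9
--- LRU ---
  step 0: ref 3 -> FAULT, frames=[3,-] (faults so far: 1)
  step 1: ref 7 -> FAULT, frames=[3,7] (faults so far: 2)
  step 2: ref 1 -> FAULT, evict 3, frames=[1,7] (faults so far: 3)
  step 3: ref 2 -> FAULT, evict 7, frames=[1,2] (faults so far: 4)
  step 4: ref 6 -> FAULT, evict 1, frames=[6,2] (faults so far: 5)
  step 5: ref 1 -> FAULT, evict 2, frames=[6,1] (faults so far: 6)
  step 6: ref 2 -> FAULT, evict 6, frames=[2,1] (faults so far: 7)
  step 7: ref 2 -> HIT, frames=[2,1] (faults so far: 7)
  step 8: ref 5 -> FAULT, evict 1, frames=[2,5] (faults so far: 8)
  step 9: ref 7 -> FAULT, evict 2, frames=[7,5] (faults so far: 9)
  LRU total faults: 9
--- Optimal ---
  step 0: ref 3 -> FAULT, frames=[3,-] (faults so far: 1)
  step 1: ref 7 -> FAULT, frames=[3,7] (faults so far: 2)
  step 2: ref 1 -> FAULT, evict 3, frames=[1,7] (faults so far: 3)
  step 3: ref 2 -> FAULT, evict 7, frames=[1,2] (faults so far: 4)
  step 4: ref 6 -> FAULT, evict 2, frames=[1,6] (faults so far: 5)
  step 5: ref 1 -> HIT, frames=[1,6] (faults so far: 5)
  step 6: ref 2 -> FAULT, evict 1, frames=[2,6] (faults so far: 6)
  step 7: ref 2 -> HIT, frames=[2,6] (faults so far: 6)
  step 8: ref 5 -> FAULT, evict 2, frames=[5,6] (faults so far: 7)
  step 9: ref 7 -> FAULT, evict 5, frames=[7,6] (faults so far: 8)
  Optimal total faults: 8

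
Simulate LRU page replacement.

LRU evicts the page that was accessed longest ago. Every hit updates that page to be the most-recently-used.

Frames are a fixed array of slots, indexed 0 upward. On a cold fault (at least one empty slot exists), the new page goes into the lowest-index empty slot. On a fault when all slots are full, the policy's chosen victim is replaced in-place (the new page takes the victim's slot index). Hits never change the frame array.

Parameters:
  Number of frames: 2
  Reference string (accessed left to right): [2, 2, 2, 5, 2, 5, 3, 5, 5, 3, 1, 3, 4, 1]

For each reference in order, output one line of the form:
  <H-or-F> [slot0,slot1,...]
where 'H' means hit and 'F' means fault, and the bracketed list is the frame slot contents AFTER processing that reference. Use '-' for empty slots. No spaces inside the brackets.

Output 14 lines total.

F [2,-]
H [2,-]
H [2,-]
F [2,5]
H [2,5]
H [2,5]
F [3,5]
H [3,5]
H [3,5]
H [3,5]
F [3,1]
H [3,1]
F [3,4]
F [1,4]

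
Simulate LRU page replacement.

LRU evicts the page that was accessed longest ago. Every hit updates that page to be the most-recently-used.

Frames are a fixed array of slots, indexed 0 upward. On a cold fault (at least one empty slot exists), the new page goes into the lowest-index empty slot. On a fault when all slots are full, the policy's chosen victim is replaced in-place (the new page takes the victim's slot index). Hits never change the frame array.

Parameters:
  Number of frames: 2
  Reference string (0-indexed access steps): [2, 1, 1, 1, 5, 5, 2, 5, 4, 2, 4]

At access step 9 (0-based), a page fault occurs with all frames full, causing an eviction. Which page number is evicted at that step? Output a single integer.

Step 0: ref 2 -> FAULT, frames=[2,-]
Step 1: ref 1 -> FAULT, frames=[2,1]
Step 2: ref 1 -> HIT, frames=[2,1]
Step 3: ref 1 -> HIT, frames=[2,1]
Step 4: ref 5 -> FAULT, evict 2, frames=[5,1]
Step 5: ref 5 -> HIT, frames=[5,1]
Step 6: ref 2 -> FAULT, evict 1, frames=[5,2]
Step 7: ref 5 -> HIT, frames=[5,2]
Step 8: ref 4 -> FAULT, evict 2, frames=[5,4]
Step 9: ref 2 -> FAULT, evict 5, frames=[2,4]
At step 9: evicted page 5

Answer: 5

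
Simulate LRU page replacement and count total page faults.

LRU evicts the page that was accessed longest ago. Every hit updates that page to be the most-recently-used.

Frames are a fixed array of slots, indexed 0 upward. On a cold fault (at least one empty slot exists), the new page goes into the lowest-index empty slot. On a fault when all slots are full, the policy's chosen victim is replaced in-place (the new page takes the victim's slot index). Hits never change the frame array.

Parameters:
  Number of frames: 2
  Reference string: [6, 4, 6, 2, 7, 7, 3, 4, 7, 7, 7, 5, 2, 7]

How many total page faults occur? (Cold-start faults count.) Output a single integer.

Step 0: ref 6 → FAULT, frames=[6,-]
Step 1: ref 4 → FAULT, frames=[6,4]
Step 2: ref 6 → HIT, frames=[6,4]
Step 3: ref 2 → FAULT (evict 4), frames=[6,2]
Step 4: ref 7 → FAULT (evict 6), frames=[7,2]
Step 5: ref 7 → HIT, frames=[7,2]
Step 6: ref 3 → FAULT (evict 2), frames=[7,3]
Step 7: ref 4 → FAULT (evict 7), frames=[4,3]
Step 8: ref 7 → FAULT (evict 3), frames=[4,7]
Step 9: ref 7 → HIT, frames=[4,7]
Step 10: ref 7 → HIT, frames=[4,7]
Step 11: ref 5 → FAULT (evict 4), frames=[5,7]
Step 12: ref 2 → FAULT (evict 7), frames=[5,2]
Step 13: ref 7 → FAULT (evict 5), frames=[7,2]
Total faults: 10

Answer: 10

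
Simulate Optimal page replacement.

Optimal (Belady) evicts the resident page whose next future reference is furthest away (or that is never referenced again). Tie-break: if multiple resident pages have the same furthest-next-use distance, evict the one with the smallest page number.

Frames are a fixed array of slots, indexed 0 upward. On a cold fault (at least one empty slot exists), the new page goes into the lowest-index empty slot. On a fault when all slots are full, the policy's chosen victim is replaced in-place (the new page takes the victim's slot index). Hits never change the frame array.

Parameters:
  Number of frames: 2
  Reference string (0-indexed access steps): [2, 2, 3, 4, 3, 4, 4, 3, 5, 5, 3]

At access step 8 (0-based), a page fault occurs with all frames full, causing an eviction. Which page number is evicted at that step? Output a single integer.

Answer: 4

Derivation:
Step 0: ref 2 -> FAULT, frames=[2,-]
Step 1: ref 2 -> HIT, frames=[2,-]
Step 2: ref 3 -> FAULT, frames=[2,3]
Step 3: ref 4 -> FAULT, evict 2, frames=[4,3]
Step 4: ref 3 -> HIT, frames=[4,3]
Step 5: ref 4 -> HIT, frames=[4,3]
Step 6: ref 4 -> HIT, frames=[4,3]
Step 7: ref 3 -> HIT, frames=[4,3]
Step 8: ref 5 -> FAULT, evict 4, frames=[5,3]
At step 8: evicted page 4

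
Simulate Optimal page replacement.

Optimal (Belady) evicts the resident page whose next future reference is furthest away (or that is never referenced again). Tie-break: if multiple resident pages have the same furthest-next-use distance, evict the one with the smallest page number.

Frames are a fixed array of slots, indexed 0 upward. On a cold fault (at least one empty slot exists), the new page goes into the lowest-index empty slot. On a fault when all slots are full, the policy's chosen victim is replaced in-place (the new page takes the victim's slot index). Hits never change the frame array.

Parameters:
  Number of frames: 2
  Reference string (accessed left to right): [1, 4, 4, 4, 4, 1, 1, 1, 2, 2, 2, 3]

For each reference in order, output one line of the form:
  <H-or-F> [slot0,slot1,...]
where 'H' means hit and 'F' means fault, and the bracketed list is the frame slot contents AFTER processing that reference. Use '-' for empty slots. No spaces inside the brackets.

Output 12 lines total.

F [1,-]
F [1,4]
H [1,4]
H [1,4]
H [1,4]
H [1,4]
H [1,4]
H [1,4]
F [2,4]
H [2,4]
H [2,4]
F [3,4]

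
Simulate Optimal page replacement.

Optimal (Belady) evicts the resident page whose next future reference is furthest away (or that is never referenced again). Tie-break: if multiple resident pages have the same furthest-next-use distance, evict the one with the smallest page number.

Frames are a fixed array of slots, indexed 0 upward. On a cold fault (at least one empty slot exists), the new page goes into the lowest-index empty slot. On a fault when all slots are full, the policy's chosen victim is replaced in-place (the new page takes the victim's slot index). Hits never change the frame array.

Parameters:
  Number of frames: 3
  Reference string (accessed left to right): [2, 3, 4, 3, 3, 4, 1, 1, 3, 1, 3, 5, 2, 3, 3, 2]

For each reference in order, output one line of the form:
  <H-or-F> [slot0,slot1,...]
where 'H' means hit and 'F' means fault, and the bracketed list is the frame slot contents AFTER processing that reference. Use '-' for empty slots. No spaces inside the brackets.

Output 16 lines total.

F [2,-,-]
F [2,3,-]
F [2,3,4]
H [2,3,4]
H [2,3,4]
H [2,3,4]
F [2,3,1]
H [2,3,1]
H [2,3,1]
H [2,3,1]
H [2,3,1]
F [2,3,5]
H [2,3,5]
H [2,3,5]
H [2,3,5]
H [2,3,5]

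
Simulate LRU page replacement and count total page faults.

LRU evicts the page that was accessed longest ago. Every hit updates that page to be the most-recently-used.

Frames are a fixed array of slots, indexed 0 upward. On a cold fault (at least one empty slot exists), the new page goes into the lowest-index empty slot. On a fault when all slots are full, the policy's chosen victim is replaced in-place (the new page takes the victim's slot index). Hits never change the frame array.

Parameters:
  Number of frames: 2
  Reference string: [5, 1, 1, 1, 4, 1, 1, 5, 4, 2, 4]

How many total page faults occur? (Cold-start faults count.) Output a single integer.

Answer: 6

Derivation:
Step 0: ref 5 → FAULT, frames=[5,-]
Step 1: ref 1 → FAULT, frames=[5,1]
Step 2: ref 1 → HIT, frames=[5,1]
Step 3: ref 1 → HIT, frames=[5,1]
Step 4: ref 4 → FAULT (evict 5), frames=[4,1]
Step 5: ref 1 → HIT, frames=[4,1]
Step 6: ref 1 → HIT, frames=[4,1]
Step 7: ref 5 → FAULT (evict 4), frames=[5,1]
Step 8: ref 4 → FAULT (evict 1), frames=[5,4]
Step 9: ref 2 → FAULT (evict 5), frames=[2,4]
Step 10: ref 4 → HIT, frames=[2,4]
Total faults: 6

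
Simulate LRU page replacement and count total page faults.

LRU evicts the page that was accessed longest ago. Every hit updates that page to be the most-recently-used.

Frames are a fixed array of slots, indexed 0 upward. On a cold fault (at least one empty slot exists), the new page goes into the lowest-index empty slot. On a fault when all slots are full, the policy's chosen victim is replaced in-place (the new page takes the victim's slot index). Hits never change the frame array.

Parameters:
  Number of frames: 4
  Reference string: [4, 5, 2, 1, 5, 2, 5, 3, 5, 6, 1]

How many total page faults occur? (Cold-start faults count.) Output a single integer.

Step 0: ref 4 → FAULT, frames=[4,-,-,-]
Step 1: ref 5 → FAULT, frames=[4,5,-,-]
Step 2: ref 2 → FAULT, frames=[4,5,2,-]
Step 3: ref 1 → FAULT, frames=[4,5,2,1]
Step 4: ref 5 → HIT, frames=[4,5,2,1]
Step 5: ref 2 → HIT, frames=[4,5,2,1]
Step 6: ref 5 → HIT, frames=[4,5,2,1]
Step 7: ref 3 → FAULT (evict 4), frames=[3,5,2,1]
Step 8: ref 5 → HIT, frames=[3,5,2,1]
Step 9: ref 6 → FAULT (evict 1), frames=[3,5,2,6]
Step 10: ref 1 → FAULT (evict 2), frames=[3,5,1,6]
Total faults: 7

Answer: 7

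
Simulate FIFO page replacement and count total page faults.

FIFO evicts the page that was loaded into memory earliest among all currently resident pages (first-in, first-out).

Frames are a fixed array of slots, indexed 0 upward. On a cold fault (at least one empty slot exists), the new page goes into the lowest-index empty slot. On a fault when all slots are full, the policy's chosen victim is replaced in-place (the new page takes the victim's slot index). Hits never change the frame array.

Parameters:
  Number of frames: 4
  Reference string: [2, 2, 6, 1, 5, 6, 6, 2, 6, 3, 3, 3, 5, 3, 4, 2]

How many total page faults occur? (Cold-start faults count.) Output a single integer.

Answer: 7

Derivation:
Step 0: ref 2 → FAULT, frames=[2,-,-,-]
Step 1: ref 2 → HIT, frames=[2,-,-,-]
Step 2: ref 6 → FAULT, frames=[2,6,-,-]
Step 3: ref 1 → FAULT, frames=[2,6,1,-]
Step 4: ref 5 → FAULT, frames=[2,6,1,5]
Step 5: ref 6 → HIT, frames=[2,6,1,5]
Step 6: ref 6 → HIT, frames=[2,6,1,5]
Step 7: ref 2 → HIT, frames=[2,6,1,5]
Step 8: ref 6 → HIT, frames=[2,6,1,5]
Step 9: ref 3 → FAULT (evict 2), frames=[3,6,1,5]
Step 10: ref 3 → HIT, frames=[3,6,1,5]
Step 11: ref 3 → HIT, frames=[3,6,1,5]
Step 12: ref 5 → HIT, frames=[3,6,1,5]
Step 13: ref 3 → HIT, frames=[3,6,1,5]
Step 14: ref 4 → FAULT (evict 6), frames=[3,4,1,5]
Step 15: ref 2 → FAULT (evict 1), frames=[3,4,2,5]
Total faults: 7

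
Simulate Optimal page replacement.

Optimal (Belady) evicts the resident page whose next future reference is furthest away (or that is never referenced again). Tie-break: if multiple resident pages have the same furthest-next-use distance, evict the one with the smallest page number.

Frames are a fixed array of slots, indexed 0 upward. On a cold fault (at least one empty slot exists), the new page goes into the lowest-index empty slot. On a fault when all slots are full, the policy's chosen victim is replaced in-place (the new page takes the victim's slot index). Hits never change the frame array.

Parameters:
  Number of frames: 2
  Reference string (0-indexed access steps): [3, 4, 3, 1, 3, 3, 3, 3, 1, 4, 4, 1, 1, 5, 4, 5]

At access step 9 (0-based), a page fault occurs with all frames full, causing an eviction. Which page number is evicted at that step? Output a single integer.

Step 0: ref 3 -> FAULT, frames=[3,-]
Step 1: ref 4 -> FAULT, frames=[3,4]
Step 2: ref 3 -> HIT, frames=[3,4]
Step 3: ref 1 -> FAULT, evict 4, frames=[3,1]
Step 4: ref 3 -> HIT, frames=[3,1]
Step 5: ref 3 -> HIT, frames=[3,1]
Step 6: ref 3 -> HIT, frames=[3,1]
Step 7: ref 3 -> HIT, frames=[3,1]
Step 8: ref 1 -> HIT, frames=[3,1]
Step 9: ref 4 -> FAULT, evict 3, frames=[4,1]
At step 9: evicted page 3

Answer: 3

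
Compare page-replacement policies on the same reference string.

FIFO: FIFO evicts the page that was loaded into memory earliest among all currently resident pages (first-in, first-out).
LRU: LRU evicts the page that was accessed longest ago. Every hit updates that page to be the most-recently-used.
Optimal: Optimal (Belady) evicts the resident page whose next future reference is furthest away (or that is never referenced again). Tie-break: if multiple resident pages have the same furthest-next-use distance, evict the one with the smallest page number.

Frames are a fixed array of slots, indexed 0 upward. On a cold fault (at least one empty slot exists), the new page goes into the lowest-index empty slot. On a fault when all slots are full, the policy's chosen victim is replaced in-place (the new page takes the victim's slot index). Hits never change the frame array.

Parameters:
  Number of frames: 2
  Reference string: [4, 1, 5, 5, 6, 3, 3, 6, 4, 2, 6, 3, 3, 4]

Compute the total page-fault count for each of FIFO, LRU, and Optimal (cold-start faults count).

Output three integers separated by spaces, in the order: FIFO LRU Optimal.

Answer: 10 10 9

Derivation:
--- FIFO ---
  step 0: ref 4 -> FAULT, frames=[4,-] (faults so far: 1)
  step 1: ref 1 -> FAULT, frames=[4,1] (faults so far: 2)
  step 2: ref 5 -> FAULT, evict 4, frames=[5,1] (faults so far: 3)
  step 3: ref 5 -> HIT, frames=[5,1] (faults so far: 3)
  step 4: ref 6 -> FAULT, evict 1, frames=[5,6] (faults so far: 4)
  step 5: ref 3 -> FAULT, evict 5, frames=[3,6] (faults so far: 5)
  step 6: ref 3 -> HIT, frames=[3,6] (faults so far: 5)
  step 7: ref 6 -> HIT, frames=[3,6] (faults so far: 5)
  step 8: ref 4 -> FAULT, evict 6, frames=[3,4] (faults so far: 6)
  step 9: ref 2 -> FAULT, evict 3, frames=[2,4] (faults so far: 7)
  step 10: ref 6 -> FAULT, evict 4, frames=[2,6] (faults so far: 8)
  step 11: ref 3 -> FAULT, evict 2, frames=[3,6] (faults so far: 9)
  step 12: ref 3 -> HIT, frames=[3,6] (faults so far: 9)
  step 13: ref 4 -> FAULT, evict 6, frames=[3,4] (faults so far: 10)
  FIFO total faults: 10
--- LRU ---
  step 0: ref 4 -> FAULT, frames=[4,-] (faults so far: 1)
  step 1: ref 1 -> FAULT, frames=[4,1] (faults so far: 2)
  step 2: ref 5 -> FAULT, evict 4, frames=[5,1] (faults so far: 3)
  step 3: ref 5 -> HIT, frames=[5,1] (faults so far: 3)
  step 4: ref 6 -> FAULT, evict 1, frames=[5,6] (faults so far: 4)
  step 5: ref 3 -> FAULT, evict 5, frames=[3,6] (faults so far: 5)
  step 6: ref 3 -> HIT, frames=[3,6] (faults so far: 5)
  step 7: ref 6 -> HIT, frames=[3,6] (faults so far: 5)
  step 8: ref 4 -> FAULT, evict 3, frames=[4,6] (faults so far: 6)
  step 9: ref 2 -> FAULT, evict 6, frames=[4,2] (faults so far: 7)
  step 10: ref 6 -> FAULT, evict 4, frames=[6,2] (faults so far: 8)
  step 11: ref 3 -> FAULT, evict 2, frames=[6,3] (faults so far: 9)
  step 12: ref 3 -> HIT, frames=[6,3] (faults so far: 9)
  step 13: ref 4 -> FAULT, evict 6, frames=[4,3] (faults so far: 10)
  LRU total faults: 10
--- Optimal ---
  step 0: ref 4 -> FAULT, frames=[4,-] (faults so far: 1)
  step 1: ref 1 -> FAULT, frames=[4,1] (faults so far: 2)
  step 2: ref 5 -> FAULT, evict 1, frames=[4,5] (faults so far: 3)
  step 3: ref 5 -> HIT, frames=[4,5] (faults so far: 3)
  step 4: ref 6 -> FAULT, evict 5, frames=[4,6] (faults so far: 4)
  step 5: ref 3 -> FAULT, evict 4, frames=[3,6] (faults so far: 5)
  step 6: ref 3 -> HIT, frames=[3,6] (faults so far: 5)
  step 7: ref 6 -> HIT, frames=[3,6] (faults so far: 5)
  step 8: ref 4 -> FAULT, evict 3, frames=[4,6] (faults so far: 6)
  step 9: ref 2 -> FAULT, evict 4, frames=[2,6] (faults so far: 7)
  step 10: ref 6 -> HIT, frames=[2,6] (faults so far: 7)
  step 11: ref 3 -> FAULT, evict 2, frames=[3,6] (faults so far: 8)
  step 12: ref 3 -> HIT, frames=[3,6] (faults so far: 8)
  step 13: ref 4 -> FAULT, evict 3, frames=[4,6] (faults so far: 9)
  Optimal total faults: 9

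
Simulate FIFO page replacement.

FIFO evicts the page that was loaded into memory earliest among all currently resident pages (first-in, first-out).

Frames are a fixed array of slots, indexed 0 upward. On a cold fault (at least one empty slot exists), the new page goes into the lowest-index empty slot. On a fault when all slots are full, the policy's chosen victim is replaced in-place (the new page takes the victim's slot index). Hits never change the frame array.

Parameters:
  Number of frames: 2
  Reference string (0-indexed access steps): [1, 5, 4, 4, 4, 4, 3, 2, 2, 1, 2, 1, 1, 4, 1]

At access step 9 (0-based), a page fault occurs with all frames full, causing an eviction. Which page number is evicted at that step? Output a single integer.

Step 0: ref 1 -> FAULT, frames=[1,-]
Step 1: ref 5 -> FAULT, frames=[1,5]
Step 2: ref 4 -> FAULT, evict 1, frames=[4,5]
Step 3: ref 4 -> HIT, frames=[4,5]
Step 4: ref 4 -> HIT, frames=[4,5]
Step 5: ref 4 -> HIT, frames=[4,5]
Step 6: ref 3 -> FAULT, evict 5, frames=[4,3]
Step 7: ref 2 -> FAULT, evict 4, frames=[2,3]
Step 8: ref 2 -> HIT, frames=[2,3]
Step 9: ref 1 -> FAULT, evict 3, frames=[2,1]
At step 9: evicted page 3

Answer: 3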